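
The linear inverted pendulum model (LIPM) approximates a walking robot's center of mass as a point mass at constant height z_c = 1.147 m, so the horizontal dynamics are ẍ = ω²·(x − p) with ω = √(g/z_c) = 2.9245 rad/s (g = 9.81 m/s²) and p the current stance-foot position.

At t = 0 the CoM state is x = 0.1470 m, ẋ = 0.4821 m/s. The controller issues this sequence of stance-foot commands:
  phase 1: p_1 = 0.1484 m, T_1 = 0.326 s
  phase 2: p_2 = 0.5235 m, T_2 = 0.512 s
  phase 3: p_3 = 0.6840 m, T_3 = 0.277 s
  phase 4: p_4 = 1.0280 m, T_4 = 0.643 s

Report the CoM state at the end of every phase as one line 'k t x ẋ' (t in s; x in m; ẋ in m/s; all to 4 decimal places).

1 0.3260 0.3284 0.7138
2 0.8380 0.5838 0.4637
3 1.1150 0.6921 0.3602
4 1.7580 0.2954 -1.9377

phase 1: p=0.1484, T=0.326, ωT=0.953387, cosh=1.489958, sinh=1.104524; start (x,ẋ)=(0.147000, 0.482100) → end (x,ẋ)=(0.328393, 0.713786)
phase 2: p=0.5235, T=0.512, ωT=1.497344, cosh=2.346763, sinh=2.123039; start (x,ẋ)=(0.328393, 0.713786) → end (x,ẋ)=(0.583804, 0.463704)
phase 3: p=0.6840, T=0.277, ωT=0.810087, cosh=1.346461, sinh=0.901641; start (x,ẋ)=(0.583804, 0.463704) → end (x,ẋ)=(0.692053, 0.360158)
phase 4: p=1.0280, T=0.643, ωT=1.880454, cosh=3.354499, sinh=3.201978; start (x,ẋ)=(0.692053, 0.360158) → end (x,ẋ)=(0.295397, -1.937718)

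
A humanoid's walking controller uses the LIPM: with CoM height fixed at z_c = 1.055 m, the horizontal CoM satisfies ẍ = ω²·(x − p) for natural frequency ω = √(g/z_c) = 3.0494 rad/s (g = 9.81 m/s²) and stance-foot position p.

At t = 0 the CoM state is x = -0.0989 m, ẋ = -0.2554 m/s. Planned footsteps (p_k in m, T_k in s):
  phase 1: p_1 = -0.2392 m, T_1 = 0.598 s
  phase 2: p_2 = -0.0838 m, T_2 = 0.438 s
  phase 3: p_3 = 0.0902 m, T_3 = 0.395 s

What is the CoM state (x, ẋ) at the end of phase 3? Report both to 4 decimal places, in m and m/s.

phase 1: p=-0.2392, T=0.598, ωT=1.823541, cosh=3.177603, sinh=3.016150; start (x,ẋ)=(-0.098900, -0.255400) → end (x,ẋ)=(-0.045997, 0.478842)
phase 2: p=-0.0838, T=0.438, ωT=1.335637, cosh=2.032704, sinh=1.769714; start (x,ẋ)=(-0.045997, 0.478842) → end (x,ẋ)=(0.270937, 1.177348)
phase 3: p=0.0902, T=0.395, ωT=1.204513, cosh=1.817486, sinh=1.517648; start (x,ẋ)=(0.270937, 1.177348) → end (x,ẋ)=(1.004638, 2.976248)

x = 1.0046, ẋ = 2.9762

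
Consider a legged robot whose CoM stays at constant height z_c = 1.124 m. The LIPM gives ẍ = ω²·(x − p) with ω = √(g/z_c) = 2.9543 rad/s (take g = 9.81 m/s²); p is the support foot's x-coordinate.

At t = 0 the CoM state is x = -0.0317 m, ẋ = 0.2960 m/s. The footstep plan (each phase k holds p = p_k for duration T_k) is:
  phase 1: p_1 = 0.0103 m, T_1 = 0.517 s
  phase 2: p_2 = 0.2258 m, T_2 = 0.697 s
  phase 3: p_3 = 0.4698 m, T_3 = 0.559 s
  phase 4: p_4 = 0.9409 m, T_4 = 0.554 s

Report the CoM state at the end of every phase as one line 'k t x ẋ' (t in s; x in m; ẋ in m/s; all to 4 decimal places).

phase 1: p=0.0103, T=0.517, ωT=1.527373, cosh=2.411583, sinh=2.194478; start (x,ẋ)=(-0.031700, 0.296000) → end (x,ẋ)=(0.128885, 0.441536)
phase 2: p=0.2258, T=0.697, ωT=2.059147, cosh=3.983422, sinh=3.855859; start (x,ẋ)=(0.128885, 0.441536) → end (x,ẋ)=(0.416025, 0.654829)
phase 3: p=0.4698, T=0.559, ωT=1.651454, cosh=2.703163, sinh=2.511392; start (x,ẋ)=(0.416025, 0.654829) → end (x,ẋ)=(0.881094, 1.371130)
phase 4: p=0.9409, T=0.554, ωT=1.636682, cosh=2.666359, sinh=2.471735; start (x,ẋ)=(0.881094, 1.371130) → end (x,ẋ)=(1.928601, 3.219209)

1 0.5170 0.1289 0.4415
2 1.2140 0.4160 0.6548
3 1.7730 0.8811 1.3711
4 2.3270 1.9286 3.2192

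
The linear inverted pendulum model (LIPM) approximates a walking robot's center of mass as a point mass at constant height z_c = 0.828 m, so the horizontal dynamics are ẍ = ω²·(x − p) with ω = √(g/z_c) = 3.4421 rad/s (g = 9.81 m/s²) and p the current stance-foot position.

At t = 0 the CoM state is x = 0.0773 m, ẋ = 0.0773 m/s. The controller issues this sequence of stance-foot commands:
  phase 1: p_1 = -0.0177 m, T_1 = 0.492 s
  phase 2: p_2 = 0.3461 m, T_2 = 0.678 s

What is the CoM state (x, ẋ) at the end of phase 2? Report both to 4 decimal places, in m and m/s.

x = 1.7476, ẋ = 4.9411

phase 1: p=-0.0177, T=0.492, ωT=1.693513, cosh=2.811213, sinh=2.627341; start (x,ẋ)=(0.077300, 0.077300) → end (x,ẋ)=(0.308368, 1.076446)
phase 2: p=0.3461, T=0.678, ωT=2.333744, cosh=5.206712, sinh=5.109780; start (x,ẋ)=(0.308368, 1.076446) → end (x,ẋ)=(1.747619, 4.941100)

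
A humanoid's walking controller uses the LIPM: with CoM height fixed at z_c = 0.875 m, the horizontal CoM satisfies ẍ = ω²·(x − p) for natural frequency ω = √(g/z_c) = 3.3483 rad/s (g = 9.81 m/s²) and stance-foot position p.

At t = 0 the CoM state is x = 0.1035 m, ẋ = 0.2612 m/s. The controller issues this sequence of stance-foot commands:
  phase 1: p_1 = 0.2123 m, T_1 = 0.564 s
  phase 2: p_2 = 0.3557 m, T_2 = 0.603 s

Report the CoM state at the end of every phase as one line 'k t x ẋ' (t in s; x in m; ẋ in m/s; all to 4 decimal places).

phase 1: p=0.2123, T=0.564, ωT=1.888441, cosh=3.380183, sinh=3.228875; start (x,ẋ)=(0.103500, 0.261200) → end (x,ẋ)=(0.096420, -0.293360)
phase 2: p=0.3557, T=0.603, ωT=2.019025, cosh=3.831881, sinh=3.699097; start (x,ẋ)=(0.096420, -0.293360) → end (x,ẋ)=(-0.961925, -4.335482)

1 0.5640 0.0964 -0.2934
2 1.1670 -0.9619 -4.3355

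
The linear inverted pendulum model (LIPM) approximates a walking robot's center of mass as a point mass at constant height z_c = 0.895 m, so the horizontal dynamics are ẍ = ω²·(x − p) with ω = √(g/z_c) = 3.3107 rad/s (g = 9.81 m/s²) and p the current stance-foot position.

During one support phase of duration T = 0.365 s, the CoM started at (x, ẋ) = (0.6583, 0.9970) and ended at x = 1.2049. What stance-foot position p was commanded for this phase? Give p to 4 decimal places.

p = 0.5521

ωT = 3.3107·0.365 = 1.208406; cosh(ωT) = 1.823407, sinh(ωT) = 1.524734
x(T) = p + (x₀−p)·cosh(ωT) + (ẋ₀/ω)·sinh(ωT) ⇒ p·(1 − cosh) = x(T) − x₀·cosh − (ẋ₀/ω)·sinh
numerator   = 1.2049 − (0.6583)·1.823407 − (0.9970/3.3107)·1.524734 = -0.454615
denominator = 1 − 1.823407 = -0.823407
p = -0.454615 / -0.823407 = 0.5521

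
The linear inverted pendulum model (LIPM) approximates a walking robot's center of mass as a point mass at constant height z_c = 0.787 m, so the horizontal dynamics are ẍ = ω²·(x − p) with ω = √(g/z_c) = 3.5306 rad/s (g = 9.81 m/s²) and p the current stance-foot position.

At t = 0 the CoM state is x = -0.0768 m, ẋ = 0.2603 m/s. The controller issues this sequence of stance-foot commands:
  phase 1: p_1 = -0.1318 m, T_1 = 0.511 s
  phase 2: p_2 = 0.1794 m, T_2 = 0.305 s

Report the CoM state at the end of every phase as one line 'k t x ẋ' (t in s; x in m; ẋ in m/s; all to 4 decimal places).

phase 1: p=-0.1318, T=0.511, ωT=1.804137, cosh=3.119670, sinh=2.955054; start (x,ẋ)=(-0.076800, 0.260300) → end (x,ẋ)=(0.257649, 1.385871)
phase 2: p=0.1794, T=0.305, ωT=1.076833, cosh=1.638021, sinh=1.297348; start (x,ẋ)=(0.257649, 1.385871) → end (x,ẋ)=(0.816823, 2.628497)

1 0.5110 0.2576 1.3859
2 0.8160 0.8168 2.6285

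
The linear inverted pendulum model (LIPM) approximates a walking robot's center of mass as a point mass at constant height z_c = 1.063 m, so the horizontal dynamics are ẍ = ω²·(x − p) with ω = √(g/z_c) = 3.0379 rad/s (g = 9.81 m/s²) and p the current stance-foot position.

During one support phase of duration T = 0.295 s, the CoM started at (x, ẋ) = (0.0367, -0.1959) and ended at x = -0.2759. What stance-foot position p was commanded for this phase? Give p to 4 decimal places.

p = 0.6117

ωT = 3.0379·0.295 = 0.896180; cosh(ωT) = 1.429176, sinh(ωT) = 1.021051
x(T) = p + (x₀−p)·cosh(ωT) + (ẋ₀/ω)·sinh(ωT) ⇒ p·(1 − cosh) = x(T) − x₀·cosh − (ẋ₀/ω)·sinh
numerator   = -0.2759 − (0.0367)·1.429176 − (-0.1959/3.0379)·1.021051 = -0.262508
denominator = 1 − 1.429176 = -0.429176
p = -0.262508 / -0.429176 = 0.6117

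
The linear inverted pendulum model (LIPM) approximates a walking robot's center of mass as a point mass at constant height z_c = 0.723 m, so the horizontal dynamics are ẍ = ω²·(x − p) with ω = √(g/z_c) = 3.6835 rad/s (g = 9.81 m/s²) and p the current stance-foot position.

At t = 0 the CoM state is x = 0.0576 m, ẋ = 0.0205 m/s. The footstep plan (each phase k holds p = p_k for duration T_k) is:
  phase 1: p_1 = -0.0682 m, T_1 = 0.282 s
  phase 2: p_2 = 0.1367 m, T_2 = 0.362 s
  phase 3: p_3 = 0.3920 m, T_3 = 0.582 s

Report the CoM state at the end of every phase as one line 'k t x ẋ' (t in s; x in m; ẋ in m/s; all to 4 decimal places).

phase 1: p=-0.0682, T=0.282, ωT=1.038747, cosh=1.589786, sinh=1.235888; start (x,ẋ)=(0.057600, 0.020500) → end (x,ẋ)=(0.138673, 0.605282)
phase 2: p=0.1367, T=0.362, ωT=1.333427, cosh=2.028798, sinh=1.765225; start (x,ẋ)=(0.138673, 0.605282) → end (x,ẋ)=(0.430770, 1.240825)
phase 3: p=0.3920, T=0.582, ωT=2.143797, cosh=4.324490, sinh=4.207281; start (x,ẋ)=(0.430770, 1.240825) → end (x,ẋ)=(1.976924, 5.966766)

1 0.2820 0.1387 0.6053
2 0.6440 0.4308 1.2408
3 1.2260 1.9769 5.9668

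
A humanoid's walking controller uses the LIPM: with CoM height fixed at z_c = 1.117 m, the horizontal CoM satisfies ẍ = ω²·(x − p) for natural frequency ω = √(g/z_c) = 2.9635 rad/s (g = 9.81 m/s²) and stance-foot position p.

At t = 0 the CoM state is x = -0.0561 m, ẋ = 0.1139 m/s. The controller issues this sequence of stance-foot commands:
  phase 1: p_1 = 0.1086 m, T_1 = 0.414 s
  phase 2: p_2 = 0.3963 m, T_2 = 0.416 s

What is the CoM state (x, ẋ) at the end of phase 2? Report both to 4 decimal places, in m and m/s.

phase 1: p=0.1086, T=0.414, ωT=1.226889, cosh=1.851903, sinh=1.558700; start (x,ẋ)=(-0.056100, 0.113900) → end (x,ẋ)=(-0.136501, -0.549852)
phase 2: p=0.3963, T=0.416, ωT=1.232816, cosh=1.861174, sinh=1.569703; start (x,ẋ)=(-0.136501, -0.549852) → end (x,ẋ)=(-0.886580, -3.501861)

x = -0.8866, ẋ = -3.5019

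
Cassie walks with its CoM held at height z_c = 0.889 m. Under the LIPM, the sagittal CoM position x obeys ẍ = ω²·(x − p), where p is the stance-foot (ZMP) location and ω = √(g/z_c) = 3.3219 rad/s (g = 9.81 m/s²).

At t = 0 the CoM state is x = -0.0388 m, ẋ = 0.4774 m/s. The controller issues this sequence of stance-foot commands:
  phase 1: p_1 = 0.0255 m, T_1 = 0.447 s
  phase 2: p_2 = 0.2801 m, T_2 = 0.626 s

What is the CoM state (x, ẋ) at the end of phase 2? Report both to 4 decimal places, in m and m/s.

phase 1: p=0.0255, T=0.447, ωT=1.484889, cosh=2.320502, sinh=2.093975; start (x,ẋ)=(-0.038800, 0.477400) → end (x,ẋ)=(0.177223, 0.660539)
phase 2: p=0.2801, T=0.626, ωT=2.079509, cosh=4.062767, sinh=3.937776; start (x,ẋ)=(0.177223, 0.660539) → end (x,ẋ)=(0.645136, 1.337890)

x = 0.6451, ẋ = 1.3379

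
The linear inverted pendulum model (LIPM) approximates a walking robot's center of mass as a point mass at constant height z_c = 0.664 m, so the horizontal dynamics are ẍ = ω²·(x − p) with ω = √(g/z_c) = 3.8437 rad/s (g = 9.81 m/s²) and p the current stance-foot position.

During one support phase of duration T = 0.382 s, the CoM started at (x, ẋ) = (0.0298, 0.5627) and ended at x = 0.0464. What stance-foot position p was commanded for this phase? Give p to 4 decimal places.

ωT = 3.8437·0.382 = 1.468293; cosh(ωT) = 2.286069, sinh(ωT) = 2.055750
x(T) = p + (x₀−p)·cosh(ωT) + (ẋ₀/ω)·sinh(ωT) ⇒ p·(1 − cosh) = x(T) − x₀·cosh − (ẋ₀/ω)·sinh
numerator   = 0.0464 − (0.0298)·2.286069 − (0.5627/3.8437)·2.055750 = -0.322677
denominator = 1 − 2.286069 = -1.286069
p = -0.322677 / -1.286069 = 0.2509

p = 0.2509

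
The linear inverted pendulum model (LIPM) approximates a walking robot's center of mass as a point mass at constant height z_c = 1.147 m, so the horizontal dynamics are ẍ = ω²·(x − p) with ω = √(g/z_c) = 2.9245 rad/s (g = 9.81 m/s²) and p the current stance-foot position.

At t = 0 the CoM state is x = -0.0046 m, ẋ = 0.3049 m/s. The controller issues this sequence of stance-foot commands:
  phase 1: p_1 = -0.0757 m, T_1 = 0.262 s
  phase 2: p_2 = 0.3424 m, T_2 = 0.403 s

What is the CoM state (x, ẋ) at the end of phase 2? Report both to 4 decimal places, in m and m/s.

phase 1: p=-0.0757, T=0.262, ωT=0.766219, cosh=1.308191, sinh=0.843424; start (x,ẋ)=(-0.004600, 0.304900) → end (x,ẋ)=(0.105245, 0.574242)
phase 2: p=0.3424, T=0.403, ωT=1.178574, cosh=1.778726, sinh=1.471009; start (x,ẋ)=(0.105245, 0.574242) → end (x,ẋ)=(0.209408, 0.001189)

x = 0.2094, ẋ = 0.0012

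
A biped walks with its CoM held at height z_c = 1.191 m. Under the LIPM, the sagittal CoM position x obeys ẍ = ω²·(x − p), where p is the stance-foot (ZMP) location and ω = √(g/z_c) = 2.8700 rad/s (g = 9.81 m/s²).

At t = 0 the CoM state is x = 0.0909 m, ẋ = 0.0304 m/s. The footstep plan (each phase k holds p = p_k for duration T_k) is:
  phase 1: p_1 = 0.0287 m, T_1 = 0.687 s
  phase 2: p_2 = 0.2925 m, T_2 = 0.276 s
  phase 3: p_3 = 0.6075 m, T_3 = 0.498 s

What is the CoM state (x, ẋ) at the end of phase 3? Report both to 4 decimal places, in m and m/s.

phase 1: p=0.0287, T=0.687, ωT=1.971690, cosh=3.661013, sinh=3.521792; start (x,ẋ)=(0.090900, 0.030400) → end (x,ẋ)=(0.293719, 0.739984)
phase 2: p=0.2925, T=0.276, ωT=0.792120, cosh=1.330478, sinh=0.877594; start (x,ẋ)=(0.293719, 0.739984) → end (x,ẋ)=(0.520396, 0.987603)
phase 3: p=0.6075, T=0.498, ωT=1.429260, cosh=2.207547, sinh=1.968061; start (x,ẋ)=(0.520396, 0.987603) → end (x,ẋ)=(1.092447, 1.688185)

x = 1.0924, ẋ = 1.6882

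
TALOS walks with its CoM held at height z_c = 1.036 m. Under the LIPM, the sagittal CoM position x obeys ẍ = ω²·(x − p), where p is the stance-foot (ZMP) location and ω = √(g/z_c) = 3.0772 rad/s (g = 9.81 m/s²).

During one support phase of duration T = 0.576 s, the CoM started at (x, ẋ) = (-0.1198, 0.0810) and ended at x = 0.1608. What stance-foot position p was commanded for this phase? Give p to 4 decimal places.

ωT = 3.0772·0.576 = 1.772467; cosh(ωT) = 3.027635, sinh(ωT) = 2.857721
x(T) = p + (x₀−p)·cosh(ωT) + (ẋ₀/ω)·sinh(ωT) ⇒ p·(1 − cosh) = x(T) − x₀·cosh − (ẋ₀/ω)·sinh
numerator   = 0.1608 − (-0.1198)·3.027635 − (0.0810/3.0772)·2.857721 = 0.448288
denominator = 1 − 3.027635 = -2.027635
p = 0.448288 / -2.027635 = -0.2211

p = -0.2211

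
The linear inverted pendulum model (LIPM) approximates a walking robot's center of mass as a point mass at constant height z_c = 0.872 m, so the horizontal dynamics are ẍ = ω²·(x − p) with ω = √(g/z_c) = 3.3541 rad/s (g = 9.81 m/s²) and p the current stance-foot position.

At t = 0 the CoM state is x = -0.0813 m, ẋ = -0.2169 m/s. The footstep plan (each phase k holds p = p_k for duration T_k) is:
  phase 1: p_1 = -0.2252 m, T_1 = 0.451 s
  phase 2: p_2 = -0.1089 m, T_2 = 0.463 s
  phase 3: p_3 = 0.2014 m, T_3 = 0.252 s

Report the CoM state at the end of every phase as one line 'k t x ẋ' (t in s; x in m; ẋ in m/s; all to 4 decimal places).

1 0.4510 -0.0224 0.5261
2 0.9140 0.4586 1.9533
3 1.1660 1.1090 3.5127

phase 1: p=-0.2252, T=0.451, ωT=1.512699, cosh=2.379640, sinh=2.159325; start (x,ẋ)=(-0.081300, -0.216900) → end (x,ẋ)=(-0.022407, 0.526065)
phase 2: p=-0.1089, T=0.463, ωT=1.552948, cosh=2.468502, sinh=2.256879; start (x,ẋ)=(-0.022407, 0.526065) → end (x,ẋ)=(0.458582, 1.953327)
phase 3: p=0.2014, T=0.252, ωT=0.845233, cosh=1.378989, sinh=0.949532; start (x,ẋ)=(0.458582, 1.953327) → end (x,ẋ)=(1.109030, 3.512696)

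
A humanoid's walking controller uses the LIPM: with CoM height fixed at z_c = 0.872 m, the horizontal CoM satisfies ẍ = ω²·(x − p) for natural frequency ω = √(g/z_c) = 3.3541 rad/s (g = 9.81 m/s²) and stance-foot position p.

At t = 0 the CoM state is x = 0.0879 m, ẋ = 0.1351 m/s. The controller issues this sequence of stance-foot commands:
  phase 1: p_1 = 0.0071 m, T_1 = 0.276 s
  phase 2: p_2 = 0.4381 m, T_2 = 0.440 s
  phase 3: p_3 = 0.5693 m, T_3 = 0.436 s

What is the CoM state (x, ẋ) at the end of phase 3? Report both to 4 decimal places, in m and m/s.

x = -0.9242, ẋ = -4.8337

phase 1: p=0.0071, T=0.276, ωT=0.925732, cosh=1.459978, sinh=1.063736; start (x,ẋ)=(0.087900, 0.135100) → end (x,ẋ)=(0.167912, 0.485528)
phase 2: p=0.4381, T=0.440, ωT=1.475804, cosh=2.301573, sinh=2.072978; start (x,ẋ)=(0.167912, 0.485528) → end (x,ẋ)=(0.116321, -0.761130)
phase 3: p=0.5693, T=0.436, ωT=1.462388, cosh=2.273968, sinh=2.042285; start (x,ẋ)=(0.116321, -0.761130) → end (x,ẋ)=(-0.924207, -4.833707)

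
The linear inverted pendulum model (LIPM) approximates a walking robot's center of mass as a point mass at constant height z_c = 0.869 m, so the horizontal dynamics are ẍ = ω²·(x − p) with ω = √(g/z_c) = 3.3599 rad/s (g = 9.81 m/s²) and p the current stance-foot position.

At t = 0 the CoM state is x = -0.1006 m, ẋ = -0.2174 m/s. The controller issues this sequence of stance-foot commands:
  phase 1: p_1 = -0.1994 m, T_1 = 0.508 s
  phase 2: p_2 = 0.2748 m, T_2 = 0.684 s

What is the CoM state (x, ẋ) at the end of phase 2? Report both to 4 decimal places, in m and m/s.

phase 1: p=-0.1994, T=0.508, ωT=1.706829, cosh=2.846449, sinh=2.665009; start (x,ẋ)=(-0.100600, -0.217400) → end (x,ẋ)=(-0.090608, 0.265853)
phase 2: p=0.2748, T=0.684, ωT=2.298172, cosh=5.028202, sinh=4.927760; start (x,ẋ)=(-0.090608, 0.265853) → end (x,ẋ)=(-1.172636, -4.713222)

x = -1.1726, ẋ = -4.7132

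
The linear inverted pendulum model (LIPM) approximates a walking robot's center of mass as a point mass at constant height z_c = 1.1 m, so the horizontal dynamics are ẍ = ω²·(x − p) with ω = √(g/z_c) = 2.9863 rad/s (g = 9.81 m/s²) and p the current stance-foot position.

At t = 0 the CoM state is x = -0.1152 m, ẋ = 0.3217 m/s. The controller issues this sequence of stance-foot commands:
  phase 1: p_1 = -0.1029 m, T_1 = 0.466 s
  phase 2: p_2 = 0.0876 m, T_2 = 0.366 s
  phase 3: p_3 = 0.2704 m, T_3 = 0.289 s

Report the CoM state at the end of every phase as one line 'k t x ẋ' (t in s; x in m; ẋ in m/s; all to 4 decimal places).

1 0.4660 0.0740 0.6175
2 0.8320 0.3389 0.9710
3 1.1210 0.6828 1.5550

phase 1: p=-0.1029, T=0.466, ωT=1.391616, cosh=2.135008, sinh=1.886335; start (x,ẋ)=(-0.115200, 0.321700) → end (x,ẋ)=(0.074045, 0.617544)
phase 2: p=0.0876, T=0.366, ωT=1.092986, cosh=1.659191, sinh=1.323977; start (x,ẋ)=(0.074045, 0.617544) → end (x,ẋ)=(0.338899, 0.971031)
phase 3: p=0.2704, T=0.289, ωT=0.863041, cosh=1.396117, sinh=0.974240; start (x,ẋ)=(0.338899, 0.971031) → end (x,ẋ)=(0.682818, 1.554962)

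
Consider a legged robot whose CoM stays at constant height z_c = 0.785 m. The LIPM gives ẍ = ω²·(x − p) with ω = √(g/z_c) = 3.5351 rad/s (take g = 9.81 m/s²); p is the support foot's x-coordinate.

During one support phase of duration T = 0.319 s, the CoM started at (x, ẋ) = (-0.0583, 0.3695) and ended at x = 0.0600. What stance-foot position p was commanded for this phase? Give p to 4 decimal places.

ωT = 3.5351·0.319 = 1.127697; cosh(ωT) = 1.706157, sinh(ωT) = 1.382379
x(T) = p + (x₀−p)·cosh(ωT) + (ẋ₀/ω)·sinh(ωT) ⇒ p·(1 − cosh) = x(T) − x₀·cosh − (ẋ₀/ω)·sinh
numerator   = 0.0600 − (-0.0583)·1.706157 − (0.3695/3.5351)·1.382379 = 0.014978
denominator = 1 − 1.706157 = -0.706157
p = 0.014978 / -0.706157 = -0.0212

p = -0.0212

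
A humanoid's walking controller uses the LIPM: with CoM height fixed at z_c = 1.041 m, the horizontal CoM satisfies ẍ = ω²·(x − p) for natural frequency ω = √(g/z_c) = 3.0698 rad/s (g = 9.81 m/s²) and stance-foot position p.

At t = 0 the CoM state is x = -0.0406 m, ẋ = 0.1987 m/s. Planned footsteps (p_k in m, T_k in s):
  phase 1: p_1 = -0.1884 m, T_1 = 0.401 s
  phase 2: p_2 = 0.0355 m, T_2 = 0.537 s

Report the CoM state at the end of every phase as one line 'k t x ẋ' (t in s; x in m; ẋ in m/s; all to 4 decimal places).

1 0.4010 0.1876 1.0799
2 0.9380 1.3263 4.0803

phase 1: p=-0.1884, T=0.401, ωT=1.230990, cosh=1.858310, sinh=1.566307; start (x,ẋ)=(-0.040600, 0.198700) → end (x,ẋ)=(0.187641, 1.079906)
phase 2: p=0.0355, T=0.537, ωT=1.648483, cosh=2.695713, sinh=2.503372; start (x,ẋ)=(0.187641, 1.079906) → end (x,ẋ)=(1.326274, 4.080298)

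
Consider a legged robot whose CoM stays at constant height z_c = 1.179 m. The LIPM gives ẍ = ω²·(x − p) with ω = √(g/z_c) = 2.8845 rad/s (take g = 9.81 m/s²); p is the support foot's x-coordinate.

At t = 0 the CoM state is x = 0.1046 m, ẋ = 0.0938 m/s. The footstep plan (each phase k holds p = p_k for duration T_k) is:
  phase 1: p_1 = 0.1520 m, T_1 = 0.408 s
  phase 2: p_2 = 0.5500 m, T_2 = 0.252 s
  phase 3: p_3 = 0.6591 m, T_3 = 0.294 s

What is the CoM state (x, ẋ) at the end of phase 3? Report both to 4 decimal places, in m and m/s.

phase 1: p=0.1520, T=0.408, ωT=1.176876, cosh=1.776232, sinh=1.467992; start (x,ẋ)=(0.104600, 0.093800) → end (x,ẋ)=(0.115544, -0.034101)
phase 2: p=0.5500, T=0.252, ωT=0.726894, cosh=1.276027, sinh=0.792619; start (x,ẋ)=(0.115544, -0.034101) → end (x,ẋ)=(-0.013748, -1.036815)
phase 3: p=0.6591, T=0.294, ωT=0.848043, cosh=1.381662, sinh=0.953410; start (x,ẋ)=(-0.013748, -1.036815) → end (x,ẋ)=(-0.613246, -3.282936)

x = -0.6132, ẋ = -3.2829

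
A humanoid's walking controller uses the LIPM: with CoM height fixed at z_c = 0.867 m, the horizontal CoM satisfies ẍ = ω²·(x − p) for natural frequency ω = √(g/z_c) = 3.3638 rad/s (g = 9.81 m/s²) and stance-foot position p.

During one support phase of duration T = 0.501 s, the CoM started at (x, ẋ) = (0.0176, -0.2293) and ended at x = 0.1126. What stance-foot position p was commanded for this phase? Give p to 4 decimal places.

ωT = 3.3638·0.501 = 1.685264; cosh(ωT) = 2.789635, sinh(ωT) = 2.604239
x(T) = p + (x₀−p)·cosh(ωT) + (ẋ₀/ω)·sinh(ωT) ⇒ p·(1 − cosh) = x(T) − x₀·cosh − (ẋ₀/ω)·sinh
numerator   = 0.1126 − (0.0176)·2.789635 − (-0.2293/3.3638)·2.604239 = 0.241025
denominator = 1 − 2.789635 = -1.789635
p = 0.241025 / -1.789635 = -0.1347

p = -0.1347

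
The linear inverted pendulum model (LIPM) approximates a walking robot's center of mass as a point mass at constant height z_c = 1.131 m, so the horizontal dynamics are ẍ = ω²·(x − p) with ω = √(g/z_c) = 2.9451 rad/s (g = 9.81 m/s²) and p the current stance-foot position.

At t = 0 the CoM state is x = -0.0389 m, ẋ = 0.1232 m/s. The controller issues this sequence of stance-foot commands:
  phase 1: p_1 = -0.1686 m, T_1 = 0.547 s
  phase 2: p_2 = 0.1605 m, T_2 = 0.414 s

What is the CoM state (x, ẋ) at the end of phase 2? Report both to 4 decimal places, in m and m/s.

phase 1: p=-0.1686, T=0.547, ωT=1.610970, cosh=2.603679, sinh=2.403985; start (x,ẋ)=(-0.038900, 0.123200) → end (x,ẋ)=(0.269661, 1.239046)
phase 2: p=0.1605, T=0.414, ωT=1.219271, cosh=1.840083, sinh=1.544638; start (x,ẋ)=(0.269661, 1.239046) → end (x,ẋ)=(1.011217, 2.776535)

x = 1.0112, ẋ = 2.7765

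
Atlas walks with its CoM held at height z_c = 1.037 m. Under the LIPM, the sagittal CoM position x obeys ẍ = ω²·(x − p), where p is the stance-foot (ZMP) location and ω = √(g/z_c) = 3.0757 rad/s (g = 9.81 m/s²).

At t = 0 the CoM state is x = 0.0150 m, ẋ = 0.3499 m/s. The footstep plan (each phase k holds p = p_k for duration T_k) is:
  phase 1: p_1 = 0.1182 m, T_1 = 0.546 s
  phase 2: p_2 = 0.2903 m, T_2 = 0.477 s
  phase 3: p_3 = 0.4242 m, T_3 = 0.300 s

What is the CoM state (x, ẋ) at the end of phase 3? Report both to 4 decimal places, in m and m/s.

x = -0.4105, ẋ = -2.3438

phase 1: p=0.1182, T=0.546, ωT=1.679332, cosh=2.774236, sinh=2.587738; start (x,ẋ)=(0.015000, 0.349900) → end (x,ẋ)=(0.126287, 0.149326)
phase 2: p=0.2903, T=0.477, ωT=1.467109, cosh=2.283635, sinh=2.053044; start (x,ẋ)=(0.126287, 0.149326) → end (x,ẋ)=(0.015429, -0.694663)
phase 3: p=0.4242, T=0.300, ωT=0.922710, cosh=1.456770, sinh=1.059330; start (x,ẋ)=(0.015429, -0.694663) → end (x,ẋ)=(-0.410540, -2.343813)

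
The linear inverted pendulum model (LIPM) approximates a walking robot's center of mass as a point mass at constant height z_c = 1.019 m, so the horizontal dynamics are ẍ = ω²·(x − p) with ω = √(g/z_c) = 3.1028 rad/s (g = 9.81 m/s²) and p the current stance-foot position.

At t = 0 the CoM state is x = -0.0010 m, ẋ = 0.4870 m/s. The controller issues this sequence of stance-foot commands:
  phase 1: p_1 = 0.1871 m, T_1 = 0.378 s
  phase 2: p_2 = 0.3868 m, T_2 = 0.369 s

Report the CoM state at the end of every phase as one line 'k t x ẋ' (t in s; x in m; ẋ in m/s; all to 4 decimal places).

1 0.3780 0.0834 0.0095
2 0.7470 -0.1338 -1.3128

phase 1: p=0.1871, T=0.378, ωT=1.172858, cosh=1.770348, sinh=1.460867; start (x,ẋ)=(-0.001000, 0.487000) → end (x,ẋ)=(0.083388, 0.009544)
phase 2: p=0.3868, T=0.369, ωT=1.144933, cosh=1.730238, sinh=1.411993; start (x,ẋ)=(0.083388, 0.009544) → end (x,ẋ)=(-0.133832, -1.312775)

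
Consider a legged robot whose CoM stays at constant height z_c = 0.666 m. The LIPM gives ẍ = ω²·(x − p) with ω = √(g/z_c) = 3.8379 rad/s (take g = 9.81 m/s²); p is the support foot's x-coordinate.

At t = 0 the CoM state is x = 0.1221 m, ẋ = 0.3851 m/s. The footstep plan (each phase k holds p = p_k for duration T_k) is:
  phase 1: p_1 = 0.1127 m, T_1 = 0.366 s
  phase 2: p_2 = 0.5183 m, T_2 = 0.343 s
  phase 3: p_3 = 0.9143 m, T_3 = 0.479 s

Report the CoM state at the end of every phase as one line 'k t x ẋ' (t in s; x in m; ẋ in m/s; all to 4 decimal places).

1 0.3660 0.3251 0.9008
2 0.7090 0.5383 0.5172
3 1.1880 0.1156 -2.7534

phase 1: p=0.1127, T=0.366, ωT=1.404671, cosh=2.159818, sinh=1.914370; start (x,ẋ)=(0.122100, 0.385100) → end (x,ẋ)=(0.325093, 0.900809)
phase 2: p=0.5183, T=0.343, ωT=1.316400, cosh=1.999033, sinh=1.730935; start (x,ẋ)=(0.325093, 0.900809) → end (x,ẋ)=(0.538347, 0.517242)
phase 3: p=0.9143, T=0.479, ωT=1.838354, cosh=3.222631, sinh=3.063552; start (x,ẋ)=(0.538347, 0.517242) → end (x,ẋ)=(0.115623, -2.753429)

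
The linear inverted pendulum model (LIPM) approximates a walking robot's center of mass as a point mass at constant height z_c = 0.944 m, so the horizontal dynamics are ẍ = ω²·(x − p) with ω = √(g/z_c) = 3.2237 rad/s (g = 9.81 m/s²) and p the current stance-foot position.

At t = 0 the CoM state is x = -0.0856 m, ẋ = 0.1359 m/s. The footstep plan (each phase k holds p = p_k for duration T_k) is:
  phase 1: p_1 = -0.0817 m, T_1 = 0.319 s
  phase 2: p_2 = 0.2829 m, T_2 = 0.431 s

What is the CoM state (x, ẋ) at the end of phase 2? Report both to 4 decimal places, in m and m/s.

x = -0.2814, ẋ = -1.5131

phase 1: p=-0.0817, T=0.319, ωT=1.028360, cosh=1.577035, sinh=1.219442; start (x,ẋ)=(-0.085600, 0.135900) → end (x,ẋ)=(-0.036443, 0.198988)
phase 2: p=0.2829, T=0.431, ωT=1.389415, cosh=2.130861, sinh=1.881640; start (x,ẋ)=(-0.036443, 0.198988) → end (x,ẋ)=(-0.281429, -1.513069)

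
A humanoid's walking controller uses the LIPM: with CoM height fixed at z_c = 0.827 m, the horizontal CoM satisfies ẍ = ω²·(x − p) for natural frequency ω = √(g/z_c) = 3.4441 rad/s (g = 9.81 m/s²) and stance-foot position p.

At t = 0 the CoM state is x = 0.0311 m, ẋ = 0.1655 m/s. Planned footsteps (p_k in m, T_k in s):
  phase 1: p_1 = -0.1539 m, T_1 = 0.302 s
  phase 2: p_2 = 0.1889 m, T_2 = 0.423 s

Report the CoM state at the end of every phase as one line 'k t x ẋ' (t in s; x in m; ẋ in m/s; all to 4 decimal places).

phase 1: p=-0.1539, T=0.302, ωT=1.040118, cosh=1.591482, sinh=1.238069; start (x,ẋ)=(0.031100, 0.165500) → end (x,ẋ)=(0.200017, 1.052237)
phase 2: p=0.1889, T=0.423, ωT=1.456854, cosh=2.262702, sinh=2.029734; start (x,ẋ)=(0.200017, 1.052237) → end (x,ẋ)=(0.834177, 2.458615)

1 0.3020 0.2000 1.0522
2 0.7250 0.8342 2.4586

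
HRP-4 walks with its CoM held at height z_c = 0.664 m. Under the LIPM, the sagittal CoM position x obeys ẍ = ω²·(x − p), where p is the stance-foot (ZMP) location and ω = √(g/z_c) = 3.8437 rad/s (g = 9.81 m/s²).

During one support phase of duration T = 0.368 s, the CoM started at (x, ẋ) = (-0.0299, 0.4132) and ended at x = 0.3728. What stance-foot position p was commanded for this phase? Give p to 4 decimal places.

p = -0.1950

ωT = 3.8437·0.368 = 1.414482; cosh(ωT) = 2.178702, sinh(ωT) = 1.935651
x(T) = p + (x₀−p)·cosh(ωT) + (ẋ₀/ω)·sinh(ωT) ⇒ p·(1 − cosh) = x(T) − x₀·cosh − (ẋ₀/ω)·sinh
numerator   = 0.3728 − (-0.0299)·2.178702 − (0.4132/3.8437)·1.935651 = 0.229860
denominator = 1 − 2.178702 = -1.178702
p = 0.229860 / -1.178702 = -0.1950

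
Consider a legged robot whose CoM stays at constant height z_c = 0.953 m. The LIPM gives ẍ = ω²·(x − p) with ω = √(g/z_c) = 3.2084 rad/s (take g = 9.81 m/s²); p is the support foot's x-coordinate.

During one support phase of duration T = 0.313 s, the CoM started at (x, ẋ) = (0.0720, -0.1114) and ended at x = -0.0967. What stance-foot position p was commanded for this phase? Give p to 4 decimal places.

ωT = 3.2084·0.313 = 1.004229; cosh(ωT) = 1.548065, sinh(ωT) = 1.181738
x(T) = p + (x₀−p)·cosh(ωT) + (ẋ₀/ω)·sinh(ωT) ⇒ p·(1 − cosh) = x(T) − x₀·cosh − (ẋ₀/ω)·sinh
numerator   = -0.0967 − (0.0720)·1.548065 − (-0.1114/3.2084)·1.181738 = -0.167129
denominator = 1 − 1.548065 = -0.548065
p = -0.167129 / -0.548065 = 0.3049

p = 0.3049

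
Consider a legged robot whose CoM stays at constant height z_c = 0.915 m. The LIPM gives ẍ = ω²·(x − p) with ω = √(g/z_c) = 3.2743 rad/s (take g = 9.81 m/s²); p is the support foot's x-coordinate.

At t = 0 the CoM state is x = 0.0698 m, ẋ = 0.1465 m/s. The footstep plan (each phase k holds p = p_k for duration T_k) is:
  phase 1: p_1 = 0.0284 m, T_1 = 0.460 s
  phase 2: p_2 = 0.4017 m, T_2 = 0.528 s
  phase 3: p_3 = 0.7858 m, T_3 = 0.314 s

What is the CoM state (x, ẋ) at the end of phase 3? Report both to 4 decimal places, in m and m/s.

phase 1: p=0.0284, T=0.460, ωT=1.506178, cosh=2.365609, sinh=2.143853; start (x,ẋ)=(0.069800, 0.146500) → end (x,ẋ)=(0.222257, 0.637174)
phase 2: p=0.4017, T=0.528, ωT=1.728830, cosh=2.905776, sinh=2.728284; start (x,ẋ)=(0.222257, 0.637174) → end (x,ẋ)=(0.411200, 0.248484)
phase 3: p=0.7858, T=0.314, ωT=1.028130, cosh=1.576754, sinh=1.219079; start (x,ẋ)=(0.411200, 0.248484) → end (x,ẋ)=(0.287663, -1.103467)

x = 0.2877, ẋ = -1.1035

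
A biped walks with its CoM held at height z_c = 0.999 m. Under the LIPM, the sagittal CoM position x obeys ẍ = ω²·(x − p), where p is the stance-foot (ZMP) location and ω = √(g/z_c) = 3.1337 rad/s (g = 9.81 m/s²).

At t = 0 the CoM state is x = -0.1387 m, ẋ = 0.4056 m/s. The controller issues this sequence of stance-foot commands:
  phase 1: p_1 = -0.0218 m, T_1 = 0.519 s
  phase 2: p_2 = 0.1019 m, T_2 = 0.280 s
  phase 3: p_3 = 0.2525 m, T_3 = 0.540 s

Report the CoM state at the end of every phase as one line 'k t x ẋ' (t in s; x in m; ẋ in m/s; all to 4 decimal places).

phase 1: p=-0.0218, T=0.519, ωT=1.626390, cosh=2.641061, sinh=2.444423; start (x,ẋ)=(-0.138700, 0.405600) → end (x,ẋ)=(-0.014154, 0.175750)
phase 2: p=0.1019, T=0.280, ωT=0.877436, cosh=1.410287, sinh=0.994439; start (x,ẋ)=(-0.014154, 0.175750) → end (x,ẋ)=(-0.005998, -0.113799)
phase 3: p=0.2525, T=0.540, ωT=1.692198, cosh=2.807760, sinh=2.623646; start (x,ẋ)=(-0.005998, -0.113799) → end (x,ẋ)=(-0.568577, -2.444817)

1 0.5190 -0.0142 0.1758
2 0.7990 -0.0060 -0.1138
3 1.3390 -0.5686 -2.4448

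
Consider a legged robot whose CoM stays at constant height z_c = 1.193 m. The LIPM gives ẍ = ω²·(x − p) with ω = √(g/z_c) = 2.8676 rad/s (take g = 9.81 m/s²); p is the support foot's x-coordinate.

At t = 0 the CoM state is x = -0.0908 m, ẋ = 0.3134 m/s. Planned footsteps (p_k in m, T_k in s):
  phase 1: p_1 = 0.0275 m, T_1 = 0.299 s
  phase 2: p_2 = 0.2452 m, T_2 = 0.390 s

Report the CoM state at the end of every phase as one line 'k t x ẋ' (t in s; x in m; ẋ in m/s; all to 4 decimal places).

1 0.2990 -0.0314 0.1080
2 0.6890 -0.1717 -0.9010

phase 1: p=0.0275, T=0.299, ωT=0.857412, cosh=1.390656, sinh=0.966398; start (x,ẋ)=(-0.090800, 0.313400) → end (x,ẋ)=(-0.031397, 0.107994)
phase 2: p=0.2452, T=0.390, ωT=1.118364, cosh=1.693329, sinh=1.366515; start (x,ẋ)=(-0.031397, 0.107994) → end (x,ẋ)=(-0.171707, -0.901009)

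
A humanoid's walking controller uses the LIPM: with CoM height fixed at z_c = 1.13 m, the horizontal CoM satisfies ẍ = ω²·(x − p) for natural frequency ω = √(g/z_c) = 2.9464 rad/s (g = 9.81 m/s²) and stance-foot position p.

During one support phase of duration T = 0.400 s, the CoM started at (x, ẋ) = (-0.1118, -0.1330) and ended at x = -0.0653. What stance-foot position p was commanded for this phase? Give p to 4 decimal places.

ωT = 2.9464·0.400 = 1.178560; cosh(ωT) = 1.778706, sinh(ωT) = 1.470985
x(T) = p + (x₀−p)·cosh(ωT) + (ẋ₀/ω)·sinh(ωT) ⇒ p·(1 − cosh) = x(T) − x₀·cosh − (ẋ₀/ω)·sinh
numerator   = -0.0653 − (-0.1118)·1.778706 − (-0.1330/2.9464)·1.470985 = 0.199959
denominator = 1 − 1.778706 = -0.778706
p = 0.199959 / -0.778706 = -0.2568

p = -0.2568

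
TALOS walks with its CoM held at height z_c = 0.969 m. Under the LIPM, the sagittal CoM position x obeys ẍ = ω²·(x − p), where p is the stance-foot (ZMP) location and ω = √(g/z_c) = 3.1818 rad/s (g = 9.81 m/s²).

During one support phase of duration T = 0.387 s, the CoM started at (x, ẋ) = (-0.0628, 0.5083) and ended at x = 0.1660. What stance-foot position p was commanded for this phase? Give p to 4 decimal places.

ωT = 3.1818·0.387 = 1.231357; cosh(ωT) = 1.858885, sinh(ωT) = 1.566989
x(T) = p + (x₀−p)·cosh(ωT) + (ẋ₀/ω)·sinh(ωT) ⇒ p·(1 − cosh) = x(T) − x₀·cosh − (ẋ₀/ω)·sinh
numerator   = 0.1660 − (-0.0628)·1.858885 − (0.5083/3.1818)·1.566989 = 0.032408
denominator = 1 − 1.858885 = -0.858885
p = 0.032408 / -0.858885 = -0.0377

p = -0.0377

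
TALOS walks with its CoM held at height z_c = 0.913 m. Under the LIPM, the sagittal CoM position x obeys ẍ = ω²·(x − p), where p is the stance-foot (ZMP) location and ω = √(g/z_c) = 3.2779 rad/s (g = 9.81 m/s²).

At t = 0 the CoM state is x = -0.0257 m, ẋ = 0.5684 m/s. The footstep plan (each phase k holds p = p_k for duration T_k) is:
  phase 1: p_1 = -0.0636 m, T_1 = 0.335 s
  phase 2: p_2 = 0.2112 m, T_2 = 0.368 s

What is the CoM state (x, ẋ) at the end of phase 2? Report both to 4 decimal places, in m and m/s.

x = 0.7627, ẋ = 2.1216

phase 1: p=-0.0636, T=0.335, ωT=1.098097, cosh=1.665979, sinh=1.332474; start (x,ẋ)=(-0.025700, 0.568400) → end (x,ẋ)=(0.230597, 1.112479)
phase 2: p=0.2112, T=0.368, ωT=1.206267, cosh=1.820151, sinh=1.520839; start (x,ẋ)=(0.230597, 1.112479) → end (x,ẋ)=(0.762659, 2.121575)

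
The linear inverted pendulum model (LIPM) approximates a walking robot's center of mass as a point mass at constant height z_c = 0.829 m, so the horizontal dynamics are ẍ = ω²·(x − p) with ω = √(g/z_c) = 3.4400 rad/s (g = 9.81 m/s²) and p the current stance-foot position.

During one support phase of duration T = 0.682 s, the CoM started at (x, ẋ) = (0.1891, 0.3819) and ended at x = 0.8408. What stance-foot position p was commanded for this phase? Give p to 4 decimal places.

ωT = 3.4400·0.682 = 2.346080; cosh(ωT) = 5.270145, sinh(ωT) = 5.174402
x(T) = p + (x₀−p)·cosh(ωT) + (ẋ₀/ω)·sinh(ωT) ⇒ p·(1 − cosh) = x(T) − x₀·cosh − (ẋ₀/ω)·sinh
numerator   = 0.8408 − (0.1891)·5.270145 − (0.3819/3.4400)·5.174402 = -0.730233
denominator = 1 − 5.270145 = -4.270145
p = -0.730233 / -4.270145 = 0.1710

p = 0.1710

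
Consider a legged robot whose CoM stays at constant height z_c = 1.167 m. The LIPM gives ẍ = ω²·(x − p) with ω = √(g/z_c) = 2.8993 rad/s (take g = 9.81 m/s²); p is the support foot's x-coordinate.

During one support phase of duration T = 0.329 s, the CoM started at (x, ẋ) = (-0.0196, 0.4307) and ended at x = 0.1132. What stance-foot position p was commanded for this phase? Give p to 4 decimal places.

ωT = 2.8993·0.329 = 0.953870; cosh(ωT) = 1.490491, sinh(ωT) = 1.105244
x(T) = p + (x₀−p)·cosh(ωT) + (ẋ₀/ω)·sinh(ωT) ⇒ p·(1 − cosh) = x(T) − x₀·cosh − (ẋ₀/ω)·sinh
numerator   = 0.1132 − (-0.0196)·1.490491 − (0.4307/2.8993)·1.105244 = -0.021774
denominator = 1 − 1.490491 = -0.490491
p = -0.021774 / -0.490491 = 0.0444

p = 0.0444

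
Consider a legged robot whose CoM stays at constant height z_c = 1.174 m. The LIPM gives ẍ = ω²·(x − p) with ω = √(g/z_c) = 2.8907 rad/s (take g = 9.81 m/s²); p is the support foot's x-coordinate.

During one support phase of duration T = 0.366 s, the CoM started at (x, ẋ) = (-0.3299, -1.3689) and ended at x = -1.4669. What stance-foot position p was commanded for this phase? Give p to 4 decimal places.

p = 0.5451

ωT = 2.8907·0.366 = 1.057996; cosh(ωT) = 1.613872, sinh(ωT) = 1.266721
x(T) = p + (x₀−p)·cosh(ωT) + (ẋ₀/ω)·sinh(ωT) ⇒ p·(1 − cosh) = x(T) − x₀·cosh − (ẋ₀/ω)·sinh
numerator   = -1.4669 − (-0.3299)·1.613872 − (-1.3689/2.8907)·1.266721 = -0.334624
denominator = 1 − 1.613872 = -0.613872
p = -0.334624 / -0.613872 = 0.5451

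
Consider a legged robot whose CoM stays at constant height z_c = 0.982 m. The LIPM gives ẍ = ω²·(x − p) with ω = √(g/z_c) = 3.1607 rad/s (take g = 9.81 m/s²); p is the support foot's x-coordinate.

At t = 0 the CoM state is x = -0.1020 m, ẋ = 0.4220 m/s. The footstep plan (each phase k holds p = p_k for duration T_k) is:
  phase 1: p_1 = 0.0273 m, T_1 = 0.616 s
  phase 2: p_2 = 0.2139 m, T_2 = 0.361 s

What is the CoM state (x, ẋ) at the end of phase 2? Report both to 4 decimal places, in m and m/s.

phase 1: p=0.0273, T=0.616, ωT=1.946991, cosh=3.575137, sinh=3.432434; start (x,ẋ)=(-0.102000, 0.422000) → end (x,ẋ)=(0.023315, 0.105946)
phase 2: p=0.2139, T=0.361, ωT=1.141013, cosh=1.724716, sinh=1.405221; start (x,ẋ)=(0.023315, 0.105946) → end (x,ẋ)=(-0.067702, -0.663752)

x = -0.0677, ẋ = -0.6638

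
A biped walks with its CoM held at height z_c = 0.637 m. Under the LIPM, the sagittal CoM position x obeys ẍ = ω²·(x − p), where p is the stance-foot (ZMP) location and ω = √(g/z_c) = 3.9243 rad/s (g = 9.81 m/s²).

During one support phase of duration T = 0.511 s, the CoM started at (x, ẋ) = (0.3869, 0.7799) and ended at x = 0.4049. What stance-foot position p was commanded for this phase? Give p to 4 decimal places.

ωT = 3.9243·0.511 = 2.005317; cosh(ωT) = 3.781534, sinh(ωT) = 3.646916
x(T) = p + (x₀−p)·cosh(ωT) + (ẋ₀/ω)·sinh(ωT) ⇒ p·(1 − cosh) = x(T) − x₀·cosh − (ẋ₀/ω)·sinh
numerator   = 0.4049 − (0.3869)·3.781534 − (0.7799/3.9243)·3.646916 = -1.782949
denominator = 1 − 3.781534 = -2.781534
p = -1.782949 / -2.781534 = 0.6410

p = 0.6410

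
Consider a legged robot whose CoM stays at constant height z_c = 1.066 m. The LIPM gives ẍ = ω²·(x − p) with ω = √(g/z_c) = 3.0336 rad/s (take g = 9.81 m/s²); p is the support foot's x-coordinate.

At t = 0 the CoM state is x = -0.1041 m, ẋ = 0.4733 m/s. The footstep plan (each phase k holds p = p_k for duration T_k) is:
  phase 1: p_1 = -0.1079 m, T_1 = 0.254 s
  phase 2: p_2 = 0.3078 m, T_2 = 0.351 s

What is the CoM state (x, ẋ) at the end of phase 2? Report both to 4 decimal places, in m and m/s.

phase 1: p=-0.1079, T=0.254, ωT=0.770534, cosh=1.311843, sinh=0.849078; start (x,ẋ)=(-0.104100, 0.473300) → end (x,ẋ)=(0.029557, 0.630683)
phase 2: p=0.3078, T=0.351, ωT=1.064794, cosh=1.622520, sinh=1.277721; start (x,ẋ)=(0.029557, 0.630683) → end (x,ẋ)=(0.121983, -0.055198)

x = 0.1220, ẋ = -0.0552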